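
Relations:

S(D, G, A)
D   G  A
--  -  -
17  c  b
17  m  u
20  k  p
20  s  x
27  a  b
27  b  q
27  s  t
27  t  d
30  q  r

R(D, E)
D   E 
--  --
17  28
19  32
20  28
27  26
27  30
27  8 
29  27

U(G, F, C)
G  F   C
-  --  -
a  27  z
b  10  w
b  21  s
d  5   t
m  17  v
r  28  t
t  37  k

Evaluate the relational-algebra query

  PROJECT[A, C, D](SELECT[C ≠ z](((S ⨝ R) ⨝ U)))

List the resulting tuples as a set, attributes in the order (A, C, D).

{(d, k, 27), (q, s, 27), (q, w, 27), (u, v, 17)}

S ⋈ R (natural join on D): {(17, c, b, 28), (17, m, u, 28), (20, k, p, 28), (20, s, x, 28), (27, a, b, 26), (27, a, b, 30), (27, a, b, 8), (27, b, q, 26), (27, b, q, 30), (27, b, q, 8), (27, s, t, 26), (27, s, t, 30), (27, s, t, 8), (27, t, d, 26), (27, t, d, 30), (27, t, d, 8)}
(S ⨝ R) ⋈ U (natural join on G): {(17, m, u, 28, 17, v), (27, a, b, 26, 27, z), (27, a, b, 30, 27, z), (27, a, b, 8, 27, z), (27, b, q, 26, 10, w), (27, b, q, 26, 21, s), (27, b, q, 30, 10, w), (27, b, q, 30, 21, s), (27, b, q, 8, 10, w), (27, b, q, 8, 21, s), (27, t, d, 26, 37, k), (27, t, d, 30, 37, k), (27, t, d, 8, 37, k)}
σ[C ≠ z]: keep tuples satisfying C ≠ z → {(17, m, u, 28, 17, v), (27, b, q, 26, 10, w), (27, b, q, 26, 21, s), (27, b, q, 30, 10, w), (27, b, q, 30, 21, s), (27, b, q, 8, 10, w), (27, b, q, 8, 21, s), (27, t, d, 26, 37, k), (27, t, d, 30, 37, k), (27, t, d, 8, 37, k)}
Projecting to A, C, D (6 duplicate(s) eliminated): {(d, k, 27), (q, s, 27), (q, w, 27), (u, v, 17)}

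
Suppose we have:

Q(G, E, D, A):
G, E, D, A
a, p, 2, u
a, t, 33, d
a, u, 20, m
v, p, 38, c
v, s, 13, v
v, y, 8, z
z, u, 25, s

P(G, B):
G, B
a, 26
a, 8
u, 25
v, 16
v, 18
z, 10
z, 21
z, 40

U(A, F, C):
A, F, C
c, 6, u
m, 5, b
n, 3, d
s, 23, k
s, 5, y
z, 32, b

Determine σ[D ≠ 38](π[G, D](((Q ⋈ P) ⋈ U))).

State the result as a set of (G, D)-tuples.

{(a, 20), (v, 8), (z, 25)}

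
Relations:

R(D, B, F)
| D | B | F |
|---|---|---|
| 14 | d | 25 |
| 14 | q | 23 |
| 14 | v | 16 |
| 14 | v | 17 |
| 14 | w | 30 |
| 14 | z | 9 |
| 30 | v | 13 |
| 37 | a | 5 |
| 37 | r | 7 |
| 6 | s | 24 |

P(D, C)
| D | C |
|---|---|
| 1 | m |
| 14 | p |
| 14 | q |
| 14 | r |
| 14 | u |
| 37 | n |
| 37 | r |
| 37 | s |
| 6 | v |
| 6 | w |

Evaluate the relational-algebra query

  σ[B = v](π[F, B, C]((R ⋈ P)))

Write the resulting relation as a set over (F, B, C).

{(16, v, p), (16, v, q), (16, v, r), (16, v, u), (17, v, p), (17, v, q), (17, v, r), (17, v, u)}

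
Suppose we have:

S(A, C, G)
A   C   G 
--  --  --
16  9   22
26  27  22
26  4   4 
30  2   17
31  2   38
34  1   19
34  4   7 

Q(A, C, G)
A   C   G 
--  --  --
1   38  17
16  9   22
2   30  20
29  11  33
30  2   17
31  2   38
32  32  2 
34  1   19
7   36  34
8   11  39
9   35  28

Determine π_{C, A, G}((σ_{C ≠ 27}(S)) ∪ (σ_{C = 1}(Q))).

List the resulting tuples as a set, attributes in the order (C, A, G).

σ[C ≠ 27]: keep tuples satisfying C ≠ 27 → {(16, 9, 22), (26, 4, 4), (30, 2, 17), (31, 2, 38), (34, 1, 19), (34, 4, 7)}
σ[C = 1]: keep tuples satisfying C = 1 → {(34, 1, 19)}
Set union of the two operands is {(16, 9, 22), (26, 4, 4), (30, 2, 17), (31, 2, 38), (34, 1, 19), (34, 4, 7)}.
π_{C, A, G} gives {(1, 34, 19), (2, 30, 17), (2, 31, 38), (4, 26, 4), (4, 34, 7), (9, 16, 22)}.

{(1, 34, 19), (2, 30, 17), (2, 31, 38), (4, 26, 4), (4, 34, 7), (9, 16, 22)}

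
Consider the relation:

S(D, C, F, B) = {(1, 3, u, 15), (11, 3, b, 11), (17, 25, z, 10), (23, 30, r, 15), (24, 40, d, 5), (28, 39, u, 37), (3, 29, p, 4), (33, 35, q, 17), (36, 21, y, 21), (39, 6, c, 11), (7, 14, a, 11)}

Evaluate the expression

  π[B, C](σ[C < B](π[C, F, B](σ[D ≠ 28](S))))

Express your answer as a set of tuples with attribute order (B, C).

Filtering on D ≠ 28 leaves {(1, 3, u, 15), (11, 3, b, 11), (17, 25, z, 10), (23, 30, r, 15), (24, 40, d, 5), (3, 29, p, 4), (33, 35, q, 17), (36, 21, y, 21), (39, 6, c, 11), (7, 14, a, 11)}.
Keep only column(s) C, F, B: {(14, a, 11), (21, y, 21), (25, z, 10), (29, p, 4), (3, b, 11), (3, u, 15), (30, r, 15), (35, q, 17), (40, d, 5), (6, c, 11)}
Filtering on C < B leaves {(3, b, 11), (3, u, 15), (6, c, 11)}.
Keep only column(s) B, C: {(11, 3), (11, 6), (15, 3)}

{(11, 3), (11, 6), (15, 3)}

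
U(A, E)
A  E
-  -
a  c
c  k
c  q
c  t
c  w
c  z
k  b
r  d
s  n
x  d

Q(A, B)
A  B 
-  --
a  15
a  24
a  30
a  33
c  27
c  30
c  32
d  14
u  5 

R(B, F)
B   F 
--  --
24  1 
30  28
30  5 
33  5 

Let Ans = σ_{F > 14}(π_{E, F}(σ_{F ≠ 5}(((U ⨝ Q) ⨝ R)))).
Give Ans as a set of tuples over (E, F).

{(c, 28), (k, 28), (q, 28), (t, 28), (w, 28), (z, 28)}

Joining U and Q on A yields {(a, c, 15), (a, c, 24), (a, c, 30), (a, c, 33), (c, k, 27), (c, k, 30), (c, k, 32), (c, q, 27), (c, q, 30), (c, q, 32), (c, t, 27), (c, t, 30), (c, t, 32), (c, w, 27), (c, w, 30), (c, w, 32), (c, z, 27), (c, z, 30), (c, z, 32)}.
Joining (U ⨝ Q) and R on B yields {(a, c, 24, 1), (a, c, 30, 28), (a, c, 30, 5), (a, c, 33, 5), (c, k, 30, 28), (c, k, 30, 5), (c, q, 30, 28), (c, q, 30, 5), (c, t, 30, 28), (c, t, 30, 5), (c, w, 30, 28), (c, w, 30, 5), (c, z, 30, 28), (c, z, 30, 5)}.
σ[F ≠ 5]: keep tuples satisfying F ≠ 5 → {(a, c, 24, 1), (a, c, 30, 28), (c, k, 30, 28), (c, q, 30, 28), (c, t, 30, 28), (c, w, 30, 28), (c, z, 30, 28)}
π[E, F]: project onto (E, F) → {(c, 1), (c, 28), (k, 28), (q, 28), (t, 28), (w, 28), (z, 28)}
σ[F > 14]: keep tuples satisfying F > 14 → {(c, 28), (k, 28), (q, 28), (t, 28), (w, 28), (z, 28)}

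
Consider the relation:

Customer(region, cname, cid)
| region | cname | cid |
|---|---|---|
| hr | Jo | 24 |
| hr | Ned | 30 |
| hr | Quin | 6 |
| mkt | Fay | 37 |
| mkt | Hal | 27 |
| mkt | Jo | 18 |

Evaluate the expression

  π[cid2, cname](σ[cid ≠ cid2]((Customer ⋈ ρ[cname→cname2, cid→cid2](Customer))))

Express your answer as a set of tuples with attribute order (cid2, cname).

{(18, Fay), (18, Hal), (24, Ned), (24, Quin), (27, Fay), (27, Jo), (30, Jo), (30, Quin), (37, Hal), (37, Jo), (6, Jo), (6, Ned)}

ρ[cname→cname2, cid→cid2]: schema becomes (region, cname2, cid2); tuples unchanged.
Joining Customer and ρ[cname→cname2, cid→cid2](Customer) on region yields {(hr, Jo, 24, Jo, 24), (hr, Jo, 24, Ned, 30), (hr, Jo, 24, Quin, 6), (hr, Ned, 30, Jo, 24), (hr, Ned, 30, Ned, 30), (hr, Ned, 30, Quin, 6), (hr, Quin, 6, Jo, 24), (hr, Quin, 6, Ned, 30), (hr, Quin, 6, Quin, 6), (mkt, Fay, 37, Fay, 37), (mkt, Fay, 37, Hal, 27), (mkt, Fay, 37, Jo, 18), (mkt, Hal, 27, Fay, 37), (mkt, Hal, 27, Hal, 27), (mkt, Hal, 27, Jo, 18), (mkt, Jo, 18, Fay, 37), (mkt, Jo, 18, Hal, 27), (mkt, Jo, 18, Jo, 18)}.
Apply σ_{cid ≠ cid2}; surviving tuples: {(hr, Jo, 24, Ned, 30), (hr, Jo, 24, Quin, 6), (hr, Ned, 30, Jo, 24), (hr, Ned, 30, Quin, 6), (hr, Quin, 6, Jo, 24), (hr, Quin, 6, Ned, 30), (mkt, Fay, 37, Hal, 27), (mkt, Fay, 37, Jo, 18), (mkt, Hal, 27, Fay, 37), (mkt, Hal, 27, Jo, 18), (mkt, Jo, 18, Fay, 37), (mkt, Jo, 18, Hal, 27)}
Keep only column(s) cid2, cname: {(18, Fay), (18, Hal), (24, Ned), (24, Quin), (27, Fay), (27, Jo), (30, Jo), (30, Quin), (37, Hal), (37, Jo), (6, Jo), (6, Ned)}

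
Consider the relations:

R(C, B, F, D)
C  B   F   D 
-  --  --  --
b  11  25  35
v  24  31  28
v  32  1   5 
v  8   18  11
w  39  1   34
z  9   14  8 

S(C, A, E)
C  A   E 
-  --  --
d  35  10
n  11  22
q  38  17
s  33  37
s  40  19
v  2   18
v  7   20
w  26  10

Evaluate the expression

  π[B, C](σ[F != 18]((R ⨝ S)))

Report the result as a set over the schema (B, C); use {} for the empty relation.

Natural join on C: {(v, 24, 31, 28, 2, 18), (v, 24, 31, 28, 7, 20), (v, 32, 1, 5, 2, 18), (v, 32, 1, 5, 7, 20), (v, 8, 18, 11, 2, 18), (v, 8, 18, 11, 7, 20), (w, 39, 1, 34, 26, 10)}
Apply σ_{F != 18}; surviving tuples: {(v, 24, 31, 28, 2, 18), (v, 24, 31, 28, 7, 20), (v, 32, 1, 5, 2, 18), (v, 32, 1, 5, 7, 20), (w, 39, 1, 34, 26, 10)}
π[B, C]: project onto (B, C) (2 duplicate(s) eliminated) → {(24, v), (32, v), (39, w)}

{(24, v), (32, v), (39, w)}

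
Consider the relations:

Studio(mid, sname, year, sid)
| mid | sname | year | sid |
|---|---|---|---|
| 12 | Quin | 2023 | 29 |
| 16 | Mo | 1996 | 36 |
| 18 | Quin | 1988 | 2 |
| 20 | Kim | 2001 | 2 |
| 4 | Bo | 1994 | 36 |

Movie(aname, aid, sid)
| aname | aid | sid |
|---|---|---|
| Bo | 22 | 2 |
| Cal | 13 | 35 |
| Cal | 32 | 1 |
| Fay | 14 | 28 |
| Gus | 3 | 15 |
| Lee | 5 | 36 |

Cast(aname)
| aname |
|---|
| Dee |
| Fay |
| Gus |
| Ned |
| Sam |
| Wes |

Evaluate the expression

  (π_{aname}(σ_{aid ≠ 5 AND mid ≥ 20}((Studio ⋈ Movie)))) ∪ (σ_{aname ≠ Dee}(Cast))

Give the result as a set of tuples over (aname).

Natural join on sid: {(16, Mo, 1996, 36, Lee, 5), (18, Quin, 1988, 2, Bo, 22), (20, Kim, 2001, 2, Bo, 22), (4, Bo, 1994, 36, Lee, 5)}
Filtering on aid ≠ 5 AND mid ≥ 20 leaves {(20, Kim, 2001, 2, Bo, 22)}.
π_{aname} gives {Bo}.
Filtering on aname ≠ Dee leaves {Fay, Gus, Ned, Sam, Wes}.
Union: {Bo} with {Fay, Gus, Ned, Sam, Wes} → {Bo, Fay, Gus, Ned, Sam, Wes}

{Bo, Fay, Gus, Ned, Sam, Wes}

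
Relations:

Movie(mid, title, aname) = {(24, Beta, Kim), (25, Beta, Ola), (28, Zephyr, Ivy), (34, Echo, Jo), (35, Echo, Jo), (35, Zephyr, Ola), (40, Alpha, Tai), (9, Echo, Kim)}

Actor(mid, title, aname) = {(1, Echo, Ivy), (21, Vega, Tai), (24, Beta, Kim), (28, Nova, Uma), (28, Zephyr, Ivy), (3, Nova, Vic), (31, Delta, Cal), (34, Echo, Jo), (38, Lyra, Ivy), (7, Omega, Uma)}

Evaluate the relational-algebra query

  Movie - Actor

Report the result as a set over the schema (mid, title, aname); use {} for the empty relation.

{(25, Beta, Ola), (35, Echo, Jo), (35, Zephyr, Ola), (40, Alpha, Tai), (9, Echo, Kim)}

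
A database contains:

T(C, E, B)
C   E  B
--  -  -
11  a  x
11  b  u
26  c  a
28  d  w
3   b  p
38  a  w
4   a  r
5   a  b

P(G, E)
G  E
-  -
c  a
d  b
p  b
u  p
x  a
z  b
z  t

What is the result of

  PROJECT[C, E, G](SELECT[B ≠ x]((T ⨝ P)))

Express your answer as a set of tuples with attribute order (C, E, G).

T ⋈ P (natural join on E): {(11, a, x, c), (11, a, x, x), (11, b, u, d), (11, b, u, p), (11, b, u, z), (3, b, p, d), (3, b, p, p), (3, b, p, z), (38, a, w, c), (38, a, w, x), (4, a, r, c), (4, a, r, x), (5, a, b, c), (5, a, b, x)}
σ[B ≠ x]: keep tuples satisfying B ≠ x → {(11, b, u, d), (11, b, u, p), (11, b, u, z), (3, b, p, d), (3, b, p, p), (3, b, p, z), (38, a, w, c), (38, a, w, x), (4, a, r, c), (4, a, r, x), (5, a, b, c), (5, a, b, x)}
π_{C, E, G} gives {(11, b, d), (11, b, p), (11, b, z), (3, b, d), (3, b, p), (3, b, z), (38, a, c), (38, a, x), (4, a, c), (4, a, x), (5, a, c), (5, a, x)}.

{(11, b, d), (11, b, p), (11, b, z), (3, b, d), (3, b, p), (3, b, z), (38, a, c), (38, a, x), (4, a, c), (4, a, x), (5, a, c), (5, a, x)}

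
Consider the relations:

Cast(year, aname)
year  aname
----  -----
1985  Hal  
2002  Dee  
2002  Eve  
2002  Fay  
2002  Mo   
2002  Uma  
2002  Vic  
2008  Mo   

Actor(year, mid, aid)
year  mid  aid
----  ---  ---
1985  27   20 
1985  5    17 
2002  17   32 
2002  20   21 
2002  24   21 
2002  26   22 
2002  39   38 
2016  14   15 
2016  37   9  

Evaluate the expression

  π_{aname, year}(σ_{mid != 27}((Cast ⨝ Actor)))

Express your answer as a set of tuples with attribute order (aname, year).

{(Dee, 2002), (Eve, 2002), (Fay, 2002), (Hal, 1985), (Mo, 2002), (Uma, 2002), (Vic, 2002)}

Joining Cast and Actor on year yields {(1985, Hal, 27, 20), (1985, Hal, 5, 17), (2002, Dee, 17, 32), (2002, Dee, 20, 21), (2002, Dee, 24, 21), (2002, Dee, 26, 22), (2002, Dee, 39, 38), (2002, Eve, 17, 32), (2002, Eve, 20, 21), (2002, Eve, 24, 21), (2002, Eve, 26, 22), (2002, Eve, 39, 38), (2002, Fay, 17, 32), (2002, Fay, 20, 21), (2002, Fay, 24, 21), (2002, Fay, 26, 22), (2002, Fay, 39, 38), (2002, Mo, 17, 32), (2002, Mo, 20, 21), (2002, Mo, 24, 21), (2002, Mo, 26, 22), (2002, Mo, 39, 38), (2002, Uma, 17, 32), (2002, Uma, 20, 21), (2002, Uma, 24, 21), (2002, Uma, 26, 22), (2002, Uma, 39, 38), (2002, Vic, 17, 32), (2002, Vic, 20, 21), (2002, Vic, 24, 21), (2002, Vic, 26, 22), (2002, Vic, 39, 38)}.
σ[mid != 27]: keep tuples satisfying mid != 27 → {(1985, Hal, 5, 17), (2002, Dee, 17, 32), (2002, Dee, 20, 21), (2002, Dee, 24, 21), (2002, Dee, 26, 22), (2002, Dee, 39, 38), (2002, Eve, 17, 32), (2002, Eve, 20, 21), (2002, Eve, 24, 21), (2002, Eve, 26, 22), (2002, Eve, 39, 38), (2002, Fay, 17, 32), (2002, Fay, 20, 21), (2002, Fay, 24, 21), (2002, Fay, 26, 22), (2002, Fay, 39, 38), (2002, Mo, 17, 32), (2002, Mo, 20, 21), (2002, Mo, 24, 21), (2002, Mo, 26, 22), (2002, Mo, 39, 38), (2002, Uma, 17, 32), (2002, Uma, 20, 21), (2002, Uma, 24, 21), (2002, Uma, 26, 22), (2002, Uma, 39, 38), (2002, Vic, 17, 32), (2002, Vic, 20, 21), (2002, Vic, 24, 21), (2002, Vic, 26, 22), (2002, Vic, 39, 38)}
π_{aname, year} gives {(Dee, 2002), (Eve, 2002), (Fay, 2002), (Hal, 1985), (Mo, 2002), (Uma, 2002), (Vic, 2002)} (24 duplicate(s) eliminated).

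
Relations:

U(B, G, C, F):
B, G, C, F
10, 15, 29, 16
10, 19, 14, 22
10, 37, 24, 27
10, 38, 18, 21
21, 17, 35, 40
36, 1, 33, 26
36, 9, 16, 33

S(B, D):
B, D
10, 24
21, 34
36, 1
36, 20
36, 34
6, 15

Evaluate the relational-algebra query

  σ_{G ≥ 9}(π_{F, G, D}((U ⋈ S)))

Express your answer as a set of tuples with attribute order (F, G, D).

{(16, 15, 24), (21, 38, 24), (22, 19, 24), (27, 37, 24), (33, 9, 1), (33, 9, 20), (33, 9, 34), (40, 17, 34)}

U ⋈ S (natural join on B): {(10, 15, 29, 16, 24), (10, 19, 14, 22, 24), (10, 37, 24, 27, 24), (10, 38, 18, 21, 24), (21, 17, 35, 40, 34), (36, 1, 33, 26, 1), (36, 1, 33, 26, 20), (36, 1, 33, 26, 34), (36, 9, 16, 33, 1), (36, 9, 16, 33, 20), (36, 9, 16, 33, 34)}
π[F, G, D]: project onto (F, G, D) → {(16, 15, 24), (21, 38, 24), (22, 19, 24), (26, 1, 1), (26, 1, 20), (26, 1, 34), (27, 37, 24), (33, 9, 1), (33, 9, 20), (33, 9, 34), (40, 17, 34)}
Selection G ≥ 9: {(16, 15, 24), (21, 38, 24), (22, 19, 24), (27, 37, 24), (33, 9, 1), (33, 9, 20), (33, 9, 34), (40, 17, 34)}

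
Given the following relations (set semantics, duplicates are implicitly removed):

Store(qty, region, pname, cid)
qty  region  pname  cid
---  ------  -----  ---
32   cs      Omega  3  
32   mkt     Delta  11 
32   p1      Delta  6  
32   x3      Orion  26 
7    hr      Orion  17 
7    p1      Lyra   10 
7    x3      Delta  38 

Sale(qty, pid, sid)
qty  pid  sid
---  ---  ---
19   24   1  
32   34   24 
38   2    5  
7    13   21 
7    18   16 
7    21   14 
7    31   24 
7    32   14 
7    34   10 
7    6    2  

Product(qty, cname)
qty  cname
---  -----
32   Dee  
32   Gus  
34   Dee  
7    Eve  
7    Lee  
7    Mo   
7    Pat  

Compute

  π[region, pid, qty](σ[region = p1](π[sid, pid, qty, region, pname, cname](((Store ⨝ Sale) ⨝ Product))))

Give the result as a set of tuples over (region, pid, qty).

{(p1, 13, 7), (p1, 18, 7), (p1, 21, 7), (p1, 31, 7), (p1, 32, 7), (p1, 34, 32), (p1, 34, 7), (p1, 6, 7)}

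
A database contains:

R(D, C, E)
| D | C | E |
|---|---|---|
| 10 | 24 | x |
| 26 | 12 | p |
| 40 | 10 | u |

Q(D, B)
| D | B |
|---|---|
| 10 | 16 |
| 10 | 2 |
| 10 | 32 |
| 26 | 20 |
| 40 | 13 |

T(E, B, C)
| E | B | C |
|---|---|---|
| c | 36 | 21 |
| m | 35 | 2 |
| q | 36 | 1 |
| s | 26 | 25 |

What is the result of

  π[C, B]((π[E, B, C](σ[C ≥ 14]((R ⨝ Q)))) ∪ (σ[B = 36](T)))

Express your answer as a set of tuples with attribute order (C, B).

{(1, 36), (21, 36), (24, 16), (24, 2), (24, 32)}

R ⋈ Q (natural join on D): {(10, 24, x, 16), (10, 24, x, 2), (10, 24, x, 32), (26, 12, p, 20), (40, 10, u, 13)}
Filtering on C ≥ 14 leaves {(10, 24, x, 16), (10, 24, x, 2), (10, 24, x, 32)}.
Projecting to E, B, C: {(x, 16, 24), (x, 2, 24), (x, 32, 24)}
Filtering on B = 36 leaves {(c, 36, 21), (q, 36, 1)}.
Taking the union: {(c, 36, 21), (q, 36, 1), (x, 16, 24), (x, 2, 24), (x, 32, 24)}
Projecting to C, B: {(1, 36), (21, 36), (24, 16), (24, 2), (24, 32)}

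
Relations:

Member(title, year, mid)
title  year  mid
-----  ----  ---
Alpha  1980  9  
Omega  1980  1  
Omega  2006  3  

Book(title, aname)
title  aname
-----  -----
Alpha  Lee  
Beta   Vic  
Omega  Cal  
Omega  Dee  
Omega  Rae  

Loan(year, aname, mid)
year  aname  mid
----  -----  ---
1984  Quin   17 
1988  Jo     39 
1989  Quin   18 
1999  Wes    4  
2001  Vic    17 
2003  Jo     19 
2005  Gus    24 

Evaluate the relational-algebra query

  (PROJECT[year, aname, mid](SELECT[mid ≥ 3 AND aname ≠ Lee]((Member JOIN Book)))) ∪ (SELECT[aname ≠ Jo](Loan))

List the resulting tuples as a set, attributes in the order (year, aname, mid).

{(1984, Quin, 17), (1989, Quin, 18), (1999, Wes, 4), (2001, Vic, 17), (2005, Gus, 24), (2006, Cal, 3), (2006, Dee, 3), (2006, Rae, 3)}

Joining Member and Book on title yields {(Alpha, 1980, 9, Lee), (Omega, 1980, 1, Cal), (Omega, 1980, 1, Dee), (Omega, 1980, 1, Rae), (Omega, 2006, 3, Cal), (Omega, 2006, 3, Dee), (Omega, 2006, 3, Rae)}.
Selection mid ≥ 3 AND aname ≠ Lee: {(Omega, 2006, 3, Cal), (Omega, 2006, 3, Dee), (Omega, 2006, 3, Rae)}
π_{year, aname, mid} gives {(2006, Cal, 3), (2006, Dee, 3), (2006, Rae, 3)}.
Selection aname ≠ Jo: {(1984, Quin, 17), (1989, Quin, 18), (1999, Wes, 4), (2001, Vic, 17), (2005, Gus, 24)}
Union: {(2006, Cal, 3), (2006, Dee, 3), (2006, Rae, 3)} with {(1984, Quin, 17), (1989, Quin, 18), (1999, Wes, 4), (2001, Vic, 17), (2005, Gus, 24)} → {(1984, Quin, 17), (1989, Quin, 18), (1999, Wes, 4), (2001, Vic, 17), (2005, Gus, 24), (2006, Cal, 3), (2006, Dee, 3), (2006, Rae, 3)}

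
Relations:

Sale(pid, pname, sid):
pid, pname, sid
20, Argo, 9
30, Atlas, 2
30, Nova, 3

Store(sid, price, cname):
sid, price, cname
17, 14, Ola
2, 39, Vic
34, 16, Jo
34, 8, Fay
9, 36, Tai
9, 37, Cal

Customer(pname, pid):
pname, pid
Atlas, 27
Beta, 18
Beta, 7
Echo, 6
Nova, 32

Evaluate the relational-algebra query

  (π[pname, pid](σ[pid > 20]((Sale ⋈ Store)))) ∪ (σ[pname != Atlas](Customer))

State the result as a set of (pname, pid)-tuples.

Joining Sale and Store on sid yields {(20, Argo, 9, 36, Tai), (20, Argo, 9, 37, Cal), (30, Atlas, 2, 39, Vic)}.
σ[pid > 20]: keep tuples satisfying pid > 20 → {(30, Atlas, 2, 39, Vic)}
Keep only column(s) pname, pid: {(Atlas, 30)}
σ[pname != Atlas]: keep tuples satisfying pname != Atlas → {(Beta, 18), (Beta, 7), (Echo, 6), (Nova, 32)}
Set union of the two operands is {(Atlas, 30), (Beta, 18), (Beta, 7), (Echo, 6), (Nova, 32)}.

{(Atlas, 30), (Beta, 18), (Beta, 7), (Echo, 6), (Nova, 32)}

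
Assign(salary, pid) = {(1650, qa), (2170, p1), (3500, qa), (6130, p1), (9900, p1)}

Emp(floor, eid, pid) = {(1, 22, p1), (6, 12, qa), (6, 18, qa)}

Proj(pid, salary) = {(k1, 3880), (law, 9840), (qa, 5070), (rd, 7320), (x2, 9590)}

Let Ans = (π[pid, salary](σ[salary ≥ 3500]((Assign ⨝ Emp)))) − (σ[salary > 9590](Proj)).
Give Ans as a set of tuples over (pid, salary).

Natural join on pid: {(1650, qa, 6, 12), (1650, qa, 6, 18), (2170, p1, 1, 22), (3500, qa, 6, 12), (3500, qa, 6, 18), (6130, p1, 1, 22), (9900, p1, 1, 22)}
σ[salary ≥ 3500]: keep tuples satisfying salary ≥ 3500 → {(3500, qa, 6, 12), (3500, qa, 6, 18), (6130, p1, 1, 22), (9900, p1, 1, 22)}
Keep only column(s) pid, salary (1 duplicate(s) eliminated): {(p1, 6130), (p1, 9900), (qa, 3500)}
σ[salary > 9590]: keep tuples satisfying salary > 9590 → {(law, 9840)}
Taking the difference: {(p1, 6130), (p1, 9900), (qa, 3500)}

{(p1, 6130), (p1, 9900), (qa, 3500)}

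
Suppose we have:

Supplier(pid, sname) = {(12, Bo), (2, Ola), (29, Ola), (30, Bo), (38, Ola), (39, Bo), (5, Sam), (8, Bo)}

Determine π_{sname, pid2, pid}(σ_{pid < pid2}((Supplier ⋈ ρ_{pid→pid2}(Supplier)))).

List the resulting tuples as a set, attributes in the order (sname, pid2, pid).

ρ[pid→pid2]: schema becomes (pid2, sname); tuples unchanged.
Natural join on sname: {(12, Bo, 12), (12, Bo, 30), (12, Bo, 39), (12, Bo, 8), (2, Ola, 2), (2, Ola, 29), (2, Ola, 38), (29, Ola, 2), (29, Ola, 29), (29, Ola, 38), (30, Bo, 12), (30, Bo, 30), (30, Bo, 39), (30, Bo, 8), (38, Ola, 2), (38, Ola, 29), (38, Ola, 38), (39, Bo, 12), (39, Bo, 30), (39, Bo, 39), (39, Bo, 8), (5, Sam, 5), (8, Bo, 12), (8, Bo, 30), (8, Bo, 39), (8, Bo, 8)}
Filtering on pid < pid2 leaves {(12, Bo, 30), (12, Bo, 39), (2, Ola, 29), (2, Ola, 38), (29, Ola, 38), (30, Bo, 39), (8, Bo, 12), (8, Bo, 30), (8, Bo, 39)}.
π[sname, pid2, pid]: project onto (sname, pid2, pid) → {(Bo, 12, 8), (Bo, 30, 12), (Bo, 30, 8), (Bo, 39, 12), (Bo, 39, 30), (Bo, 39, 8), (Ola, 29, 2), (Ola, 38, 2), (Ola, 38, 29)}

{(Bo, 12, 8), (Bo, 30, 12), (Bo, 30, 8), (Bo, 39, 12), (Bo, 39, 30), (Bo, 39, 8), (Ola, 29, 2), (Ola, 38, 2), (Ola, 38, 29)}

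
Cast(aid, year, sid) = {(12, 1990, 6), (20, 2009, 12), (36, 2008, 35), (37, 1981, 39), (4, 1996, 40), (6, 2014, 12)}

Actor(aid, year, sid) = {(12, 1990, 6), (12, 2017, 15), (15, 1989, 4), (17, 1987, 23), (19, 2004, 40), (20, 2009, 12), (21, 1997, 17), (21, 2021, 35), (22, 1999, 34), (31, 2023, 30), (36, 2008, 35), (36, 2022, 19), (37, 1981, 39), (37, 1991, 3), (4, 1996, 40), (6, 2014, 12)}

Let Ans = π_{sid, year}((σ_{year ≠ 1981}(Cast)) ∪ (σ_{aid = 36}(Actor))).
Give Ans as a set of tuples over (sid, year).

{(12, 2009), (12, 2014), (19, 2022), (35, 2008), (40, 1996), (6, 1990)}

σ[year ≠ 1981]: keep tuples satisfying year ≠ 1981 → {(12, 1990, 6), (20, 2009, 12), (36, 2008, 35), (4, 1996, 40), (6, 2014, 12)}
σ[aid = 36]: keep tuples satisfying aid = 36 → {(36, 2008, 35), (36, 2022, 19)}
Taking the union: {(12, 1990, 6), (20, 2009, 12), (36, 2008, 35), (36, 2022, 19), (4, 1996, 40), (6, 2014, 12)}
π_{sid, year} gives {(12, 2009), (12, 2014), (19, 2022), (35, 2008), (40, 1996), (6, 1990)}.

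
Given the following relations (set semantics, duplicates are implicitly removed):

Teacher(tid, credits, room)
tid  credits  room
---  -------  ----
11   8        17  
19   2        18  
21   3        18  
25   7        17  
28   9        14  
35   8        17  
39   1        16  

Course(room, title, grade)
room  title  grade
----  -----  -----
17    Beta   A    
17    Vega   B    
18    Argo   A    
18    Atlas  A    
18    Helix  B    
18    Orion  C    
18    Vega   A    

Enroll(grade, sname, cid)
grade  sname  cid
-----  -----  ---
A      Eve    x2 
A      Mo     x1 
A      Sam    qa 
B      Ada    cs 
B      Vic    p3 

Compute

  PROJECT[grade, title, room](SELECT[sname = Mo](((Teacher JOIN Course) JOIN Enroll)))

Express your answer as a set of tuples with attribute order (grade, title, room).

{(A, Argo, 18), (A, Atlas, 18), (A, Beta, 17), (A, Vega, 18)}

Natural join on room: {(11, 8, 17, Beta, A), (11, 8, 17, Vega, B), (19, 2, 18, Argo, A), (19, 2, 18, Atlas, A), (19, 2, 18, Helix, B), (19, 2, 18, Orion, C), (19, 2, 18, Vega, A), (21, 3, 18, Argo, A), (21, 3, 18, Atlas, A), (21, 3, 18, Helix, B), (21, 3, 18, Orion, C), (21, 3, 18, Vega, A), (25, 7, 17, Beta, A), (25, 7, 17, Vega, B), (35, 8, 17, Beta, A), (35, 8, 17, Vega, B)}
Natural join on grade: {(11, 8, 17, Beta, A, Eve, x2), (11, 8, 17, Beta, A, Mo, x1), (11, 8, 17, Beta, A, Sam, qa), (11, 8, 17, Vega, B, Ada, cs), (11, 8, 17, Vega, B, Vic, p3), (19, 2, 18, Argo, A, Eve, x2), (19, 2, 18, Argo, A, Mo, x1), (19, 2, 18, Argo, A, Sam, qa), (19, 2, 18, Atlas, A, Eve, x2), (19, 2, 18, Atlas, A, Mo, x1), (19, 2, 18, Atlas, A, Sam, qa), (19, 2, 18, Helix, B, Ada, cs), (19, 2, 18, Helix, B, Vic, p3), (19, 2, 18, Vega, A, Eve, x2), (19, 2, 18, Vega, A, Mo, x1), (19, 2, 18, Vega, A, Sam, qa), (21, 3, 18, Argo, A, Eve, x2), (21, 3, 18, Argo, A, Mo, x1), (21, 3, 18, Argo, A, Sam, qa), (21, 3, 18, Atlas, A, Eve, x2), (21, 3, 18, Atlas, A, Mo, x1), (21, 3, 18, Atlas, A, Sam, qa), (21, 3, 18, Helix, B, Ada, cs), (21, 3, 18, Helix, B, Vic, p3), (21, 3, 18, Vega, A, Eve, x2), (21, 3, 18, Vega, A, Mo, x1), (21, 3, 18, Vega, A, Sam, qa), (25, 7, 17, Beta, A, Eve, x2), (25, 7, 17, Beta, A, Mo, x1), (25, 7, 17, Beta, A, Sam, qa), (25, 7, 17, Vega, B, Ada, cs), (25, 7, 17, Vega, B, Vic, p3), (35, 8, 17, Beta, A, Eve, x2), (35, 8, 17, Beta, A, Mo, x1), (35, 8, 17, Beta, A, Sam, qa), (35, 8, 17, Vega, B, Ada, cs), (35, 8, 17, Vega, B, Vic, p3)}
Apply σ_{sname = Mo}; surviving tuples: {(11, 8, 17, Beta, A, Mo, x1), (19, 2, 18, Argo, A, Mo, x1), (19, 2, 18, Atlas, A, Mo, x1), (19, 2, 18, Vega, A, Mo, x1), (21, 3, 18, Argo, A, Mo, x1), (21, 3, 18, Atlas, A, Mo, x1), (21, 3, 18, Vega, A, Mo, x1), (25, 7, 17, Beta, A, Mo, x1), (35, 8, 17, Beta, A, Mo, x1)}
Projecting to grade, title, room (5 duplicate(s) eliminated): {(A, Argo, 18), (A, Atlas, 18), (A, Beta, 17), (A, Vega, 18)}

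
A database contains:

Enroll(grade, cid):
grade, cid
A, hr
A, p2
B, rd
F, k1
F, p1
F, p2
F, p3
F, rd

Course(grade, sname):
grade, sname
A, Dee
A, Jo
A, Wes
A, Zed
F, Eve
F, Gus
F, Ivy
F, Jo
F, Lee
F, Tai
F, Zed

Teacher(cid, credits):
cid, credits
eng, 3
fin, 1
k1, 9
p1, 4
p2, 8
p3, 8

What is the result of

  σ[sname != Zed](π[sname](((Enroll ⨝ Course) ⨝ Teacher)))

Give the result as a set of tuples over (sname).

Natural join on grade: {(A, hr, Dee), (A, hr, Jo), (A, hr, Wes), (A, hr, Zed), (A, p2, Dee), (A, p2, Jo), (A, p2, Wes), (A, p2, Zed), (F, k1, Eve), (F, k1, Gus), (F, k1, Ivy), (F, k1, Jo), (F, k1, Lee), (F, k1, Tai), (F, k1, Zed), (F, p1, Eve), (F, p1, Gus), (F, p1, Ivy), (F, p1, Jo), (F, p1, Lee), (F, p1, Tai), (F, p1, Zed), (F, p2, Eve), (F, p2, Gus), (F, p2, Ivy), (F, p2, Jo), (F, p2, Lee), (F, p2, Tai), (F, p2, Zed), (F, p3, Eve), (F, p3, Gus), (F, p3, Ivy), (F, p3, Jo), (F, p3, Lee), (F, p3, Tai), (F, p3, Zed), (F, rd, Eve), (F, rd, Gus), (F, rd, Ivy), (F, rd, Jo), (F, rd, Lee), (F, rd, Tai), (F, rd, Zed)}
Natural join on cid: {(A, p2, Dee, 8), (A, p2, Jo, 8), (A, p2, Wes, 8), (A, p2, Zed, 8), (F, k1, Eve, 9), (F, k1, Gus, 9), (F, k1, Ivy, 9), (F, k1, Jo, 9), (F, k1, Lee, 9), (F, k1, Tai, 9), (F, k1, Zed, 9), (F, p1, Eve, 4), (F, p1, Gus, 4), (F, p1, Ivy, 4), (F, p1, Jo, 4), (F, p1, Lee, 4), (F, p1, Tai, 4), (F, p1, Zed, 4), (F, p2, Eve, 8), (F, p2, Gus, 8), (F, p2, Ivy, 8), (F, p2, Jo, 8), (F, p2, Lee, 8), (F, p2, Tai, 8), (F, p2, Zed, 8), (F, p3, Eve, 8), (F, p3, Gus, 8), (F, p3, Ivy, 8), (F, p3, Jo, 8), (F, p3, Lee, 8), (F, p3, Tai, 8), (F, p3, Zed, 8)}
π_{sname} gives {Dee, Eve, Gus, Ivy, Jo, Lee, Tai, Wes, Zed} (23 duplicate(s) eliminated).
Filtering on sname != Zed leaves {Dee, Eve, Gus, Ivy, Jo, Lee, Tai, Wes}.

{Dee, Eve, Gus, Ivy, Jo, Lee, Tai, Wes}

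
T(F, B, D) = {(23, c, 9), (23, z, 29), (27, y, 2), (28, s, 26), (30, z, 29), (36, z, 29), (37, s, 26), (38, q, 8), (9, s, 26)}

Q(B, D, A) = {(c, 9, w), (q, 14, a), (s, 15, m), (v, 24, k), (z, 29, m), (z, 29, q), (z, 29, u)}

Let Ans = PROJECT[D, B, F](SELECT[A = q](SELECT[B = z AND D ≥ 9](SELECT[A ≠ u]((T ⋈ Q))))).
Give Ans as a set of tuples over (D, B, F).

T ⋈ Q (natural join on B, D): {(23, c, 9, w), (23, z, 29, m), (23, z, 29, q), (23, z, 29, u), (30, z, 29, m), (30, z, 29, q), (30, z, 29, u), (36, z, 29, m), (36, z, 29, q), (36, z, 29, u)}
Selection A ≠ u: {(23, c, 9, w), (23, z, 29, m), (23, z, 29, q), (30, z, 29, m), (30, z, 29, q), (36, z, 29, m), (36, z, 29, q)}
Selection B = z AND D ≥ 9: {(23, z, 29, m), (23, z, 29, q), (30, z, 29, m), (30, z, 29, q), (36, z, 29, m), (36, z, 29, q)}
Selection A = q: {(23, z, 29, q), (30, z, 29, q), (36, z, 29, q)}
Keep only column(s) D, B, F: {(29, z, 23), (29, z, 30), (29, z, 36)}

{(29, z, 23), (29, z, 30), (29, z, 36)}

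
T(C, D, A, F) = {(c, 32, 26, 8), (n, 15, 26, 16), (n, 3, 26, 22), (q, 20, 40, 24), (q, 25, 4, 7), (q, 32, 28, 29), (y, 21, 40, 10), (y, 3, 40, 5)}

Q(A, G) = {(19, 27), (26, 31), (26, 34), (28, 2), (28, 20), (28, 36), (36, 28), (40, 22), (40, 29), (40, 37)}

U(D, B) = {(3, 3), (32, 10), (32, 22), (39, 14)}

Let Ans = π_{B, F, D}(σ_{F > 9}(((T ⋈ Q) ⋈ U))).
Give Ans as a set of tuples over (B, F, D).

{(10, 29, 32), (22, 29, 32), (3, 22, 3)}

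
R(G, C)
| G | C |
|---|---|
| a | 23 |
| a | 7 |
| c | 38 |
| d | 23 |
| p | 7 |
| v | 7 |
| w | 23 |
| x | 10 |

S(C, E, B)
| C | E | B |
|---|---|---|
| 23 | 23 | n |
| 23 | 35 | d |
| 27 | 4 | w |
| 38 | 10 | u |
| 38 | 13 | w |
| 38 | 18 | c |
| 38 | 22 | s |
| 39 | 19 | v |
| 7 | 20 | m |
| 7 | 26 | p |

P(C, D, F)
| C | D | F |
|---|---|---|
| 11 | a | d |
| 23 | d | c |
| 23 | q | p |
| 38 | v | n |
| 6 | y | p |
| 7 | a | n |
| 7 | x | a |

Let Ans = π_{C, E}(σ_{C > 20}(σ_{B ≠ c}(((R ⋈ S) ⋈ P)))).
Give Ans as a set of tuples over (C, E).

{(23, 23), (23, 35), (38, 10), (38, 13), (38, 22)}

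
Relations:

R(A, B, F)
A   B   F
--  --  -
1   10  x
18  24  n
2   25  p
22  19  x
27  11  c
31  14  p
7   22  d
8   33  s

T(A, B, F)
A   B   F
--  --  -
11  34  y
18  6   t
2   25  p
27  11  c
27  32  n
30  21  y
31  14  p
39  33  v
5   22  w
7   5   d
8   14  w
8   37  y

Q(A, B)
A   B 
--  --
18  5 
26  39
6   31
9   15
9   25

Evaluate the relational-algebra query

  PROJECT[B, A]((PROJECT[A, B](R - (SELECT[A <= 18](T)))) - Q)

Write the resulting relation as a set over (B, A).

Selection A <= 18: {(11, 34, y), (18, 6, t), (2, 25, p), (5, 22, w), (7, 5, d), (8, 14, w), (8, 37, y)}
Difference: {(1, 10, x), (18, 24, n), (2, 25, p), (22, 19, x), (27, 11, c), (31, 14, p), (7, 22, d), (8, 33, s)} with {(11, 34, y), (18, 6, t), (2, 25, p), (5, 22, w), (7, 5, d), (8, 14, w), (8, 37, y)} → {(1, 10, x), (18, 24, n), (22, 19, x), (27, 11, c), (31, 14, p), (7, 22, d), (8, 33, s)}
π_{A, B} gives {(1, 10), (18, 24), (22, 19), (27, 11), (31, 14), (7, 22), (8, 33)}.
Difference: {(1, 10), (18, 24), (22, 19), (27, 11), (31, 14), (7, 22), (8, 33)} with {(18, 5), (26, 39), (6, 31), (9, 15), (9, 25)} → {(1, 10), (18, 24), (22, 19), (27, 11), (31, 14), (7, 22), (8, 33)}
π_{B, A} gives {(10, 1), (11, 27), (14, 31), (19, 22), (22, 7), (24, 18), (33, 8)}.

{(10, 1), (11, 27), (14, 31), (19, 22), (22, 7), (24, 18), (33, 8)}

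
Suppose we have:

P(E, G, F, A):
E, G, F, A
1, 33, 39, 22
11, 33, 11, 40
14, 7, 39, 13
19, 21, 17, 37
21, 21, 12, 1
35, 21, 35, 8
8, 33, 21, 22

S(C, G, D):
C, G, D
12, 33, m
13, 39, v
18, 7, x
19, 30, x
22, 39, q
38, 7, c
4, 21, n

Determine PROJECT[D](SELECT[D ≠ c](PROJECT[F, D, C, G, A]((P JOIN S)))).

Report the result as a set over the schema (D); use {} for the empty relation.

{m, n, x}

Joining P and S on G yields {(1, 33, 39, 22, 12, m), (11, 33, 11, 40, 12, m), (14, 7, 39, 13, 18, x), (14, 7, 39, 13, 38, c), (19, 21, 17, 37, 4, n), (21, 21, 12, 1, 4, n), (35, 21, 35, 8, 4, n), (8, 33, 21, 22, 12, m)}.
π_{F, D, C, G, A} gives {(11, m, 12, 33, 40), (12, n, 4, 21, 1), (17, n, 4, 21, 37), (21, m, 12, 33, 22), (35, n, 4, 21, 8), (39, c, 38, 7, 13), (39, m, 12, 33, 22), (39, x, 18, 7, 13)}.
Selection D ≠ c: {(11, m, 12, 33, 40), (12, n, 4, 21, 1), (17, n, 4, 21, 37), (21, m, 12, 33, 22), (35, n, 4, 21, 8), (39, m, 12, 33, 22), (39, x, 18, 7, 13)}
π_{D} gives {m, n, x} (4 duplicate(s) eliminated).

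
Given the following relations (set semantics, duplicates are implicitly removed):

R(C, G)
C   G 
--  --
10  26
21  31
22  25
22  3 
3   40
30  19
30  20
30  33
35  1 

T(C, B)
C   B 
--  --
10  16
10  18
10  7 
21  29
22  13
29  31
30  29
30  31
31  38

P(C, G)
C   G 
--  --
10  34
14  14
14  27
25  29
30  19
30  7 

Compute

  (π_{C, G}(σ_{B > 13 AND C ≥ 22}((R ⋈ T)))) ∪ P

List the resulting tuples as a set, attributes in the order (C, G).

{(10, 34), (14, 14), (14, 27), (25, 29), (30, 19), (30, 20), (30, 33), (30, 7)}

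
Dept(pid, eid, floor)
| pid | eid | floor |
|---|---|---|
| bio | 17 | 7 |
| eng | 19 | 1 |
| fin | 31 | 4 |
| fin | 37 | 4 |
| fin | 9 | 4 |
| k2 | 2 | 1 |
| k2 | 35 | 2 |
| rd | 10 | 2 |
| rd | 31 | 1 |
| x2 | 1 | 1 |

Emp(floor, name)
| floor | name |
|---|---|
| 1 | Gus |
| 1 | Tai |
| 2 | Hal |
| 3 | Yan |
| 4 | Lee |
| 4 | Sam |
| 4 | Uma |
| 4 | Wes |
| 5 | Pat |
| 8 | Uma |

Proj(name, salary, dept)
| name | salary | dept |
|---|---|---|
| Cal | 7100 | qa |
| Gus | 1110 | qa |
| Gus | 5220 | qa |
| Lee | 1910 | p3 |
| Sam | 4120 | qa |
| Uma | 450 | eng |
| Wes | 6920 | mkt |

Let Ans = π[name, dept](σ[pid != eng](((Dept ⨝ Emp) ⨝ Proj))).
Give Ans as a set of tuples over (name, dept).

Joining Dept and Emp on floor yields {(eng, 19, 1, Gus), (eng, 19, 1, Tai), (fin, 31, 4, Lee), (fin, 31, 4, Sam), (fin, 31, 4, Uma), (fin, 31, 4, Wes), (fin, 37, 4, Lee), (fin, 37, 4, Sam), (fin, 37, 4, Uma), (fin, 37, 4, Wes), (fin, 9, 4, Lee), (fin, 9, 4, Sam), (fin, 9, 4, Uma), (fin, 9, 4, Wes), (k2, 2, 1, Gus), (k2, 2, 1, Tai), (k2, 35, 2, Hal), (rd, 10, 2, Hal), (rd, 31, 1, Gus), (rd, 31, 1, Tai), (x2, 1, 1, Gus), (x2, 1, 1, Tai)}.
Joining (Dept ⨝ Emp) and Proj on name yields {(eng, 19, 1, Gus, 1110, qa), (eng, 19, 1, Gus, 5220, qa), (fin, 31, 4, Lee, 1910, p3), (fin, 31, 4, Sam, 4120, qa), (fin, 31, 4, Uma, 450, eng), (fin, 31, 4, Wes, 6920, mkt), (fin, 37, 4, Lee, 1910, p3), (fin, 37, 4, Sam, 4120, qa), (fin, 37, 4, Uma, 450, eng), (fin, 37, 4, Wes, 6920, mkt), (fin, 9, 4, Lee, 1910, p3), (fin, 9, 4, Sam, 4120, qa), (fin, 9, 4, Uma, 450, eng), (fin, 9, 4, Wes, 6920, mkt), (k2, 2, 1, Gus, 1110, qa), (k2, 2, 1, Gus, 5220, qa), (rd, 31, 1, Gus, 1110, qa), (rd, 31, 1, Gus, 5220, qa), (x2, 1, 1, Gus, 1110, qa), (x2, 1, 1, Gus, 5220, qa)}.
Selection pid != eng: {(fin, 31, 4, Lee, 1910, p3), (fin, 31, 4, Sam, 4120, qa), (fin, 31, 4, Uma, 450, eng), (fin, 31, 4, Wes, 6920, mkt), (fin, 37, 4, Lee, 1910, p3), (fin, 37, 4, Sam, 4120, qa), (fin, 37, 4, Uma, 450, eng), (fin, 37, 4, Wes, 6920, mkt), (fin, 9, 4, Lee, 1910, p3), (fin, 9, 4, Sam, 4120, qa), (fin, 9, 4, Uma, 450, eng), (fin, 9, 4, Wes, 6920, mkt), (k2, 2, 1, Gus, 1110, qa), (k2, 2, 1, Gus, 5220, qa), (rd, 31, 1, Gus, 1110, qa), (rd, 31, 1, Gus, 5220, qa), (x2, 1, 1, Gus, 1110, qa), (x2, 1, 1, Gus, 5220, qa)}
π[name, dept]: project onto (name, dept) (13 duplicate(s) eliminated) → {(Gus, qa), (Lee, p3), (Sam, qa), (Uma, eng), (Wes, mkt)}

{(Gus, qa), (Lee, p3), (Sam, qa), (Uma, eng), (Wes, mkt)}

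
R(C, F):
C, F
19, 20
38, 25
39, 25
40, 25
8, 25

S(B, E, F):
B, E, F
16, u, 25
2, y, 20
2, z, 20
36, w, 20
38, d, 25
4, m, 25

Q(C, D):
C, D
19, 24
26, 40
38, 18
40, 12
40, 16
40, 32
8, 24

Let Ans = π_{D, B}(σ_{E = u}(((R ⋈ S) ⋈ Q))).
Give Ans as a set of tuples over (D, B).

{(12, 16), (16, 16), (18, 16), (24, 16), (32, 16)}

Joining R and S on F yields {(19, 20, 2, y), (19, 20, 2, z), (19, 20, 36, w), (38, 25, 16, u), (38, 25, 38, d), (38, 25, 4, m), (39, 25, 16, u), (39, 25, 38, d), (39, 25, 4, m), (40, 25, 16, u), (40, 25, 38, d), (40, 25, 4, m), (8, 25, 16, u), (8, 25, 38, d), (8, 25, 4, m)}.
Joining (R ⋈ S) and Q on C yields {(19, 20, 2, y, 24), (19, 20, 2, z, 24), (19, 20, 36, w, 24), (38, 25, 16, u, 18), (38, 25, 38, d, 18), (38, 25, 4, m, 18), (40, 25, 16, u, 12), (40, 25, 16, u, 16), (40, 25, 16, u, 32), (40, 25, 38, d, 12), (40, 25, 38, d, 16), (40, 25, 38, d, 32), (40, 25, 4, m, 12), (40, 25, 4, m, 16), (40, 25, 4, m, 32), (8, 25, 16, u, 24), (8, 25, 38, d, 24), (8, 25, 4, m, 24)}.
Apply σ_{E = u}; surviving tuples: {(38, 25, 16, u, 18), (40, 25, 16, u, 12), (40, 25, 16, u, 16), (40, 25, 16, u, 32), (8, 25, 16, u, 24)}
Keep only column(s) D, B: {(12, 16), (16, 16), (18, 16), (24, 16), (32, 16)}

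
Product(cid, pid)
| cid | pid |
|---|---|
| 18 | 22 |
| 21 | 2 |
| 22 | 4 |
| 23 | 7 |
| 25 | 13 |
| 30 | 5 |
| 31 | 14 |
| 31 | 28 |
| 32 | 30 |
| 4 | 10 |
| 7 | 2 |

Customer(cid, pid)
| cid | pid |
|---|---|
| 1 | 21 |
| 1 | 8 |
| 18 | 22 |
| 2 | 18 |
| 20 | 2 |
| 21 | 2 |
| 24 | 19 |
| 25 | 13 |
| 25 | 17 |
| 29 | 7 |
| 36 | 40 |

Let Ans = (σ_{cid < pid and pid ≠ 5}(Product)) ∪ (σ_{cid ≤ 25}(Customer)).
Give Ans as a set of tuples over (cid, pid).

{(1, 21), (1, 8), (18, 22), (2, 18), (20, 2), (21, 2), (24, 19), (25, 13), (25, 17), (4, 10)}

Selection cid < pid and pid ≠ 5: {(18, 22), (4, 10)}
Selection cid ≤ 25: {(1, 21), (1, 8), (18, 22), (2, 18), (20, 2), (21, 2), (24, 19), (25, 13), (25, 17)}
Set union of the two operands is {(1, 21), (1, 8), (18, 22), (2, 18), (20, 2), (21, 2), (24, 19), (25, 13), (25, 17), (4, 10)}.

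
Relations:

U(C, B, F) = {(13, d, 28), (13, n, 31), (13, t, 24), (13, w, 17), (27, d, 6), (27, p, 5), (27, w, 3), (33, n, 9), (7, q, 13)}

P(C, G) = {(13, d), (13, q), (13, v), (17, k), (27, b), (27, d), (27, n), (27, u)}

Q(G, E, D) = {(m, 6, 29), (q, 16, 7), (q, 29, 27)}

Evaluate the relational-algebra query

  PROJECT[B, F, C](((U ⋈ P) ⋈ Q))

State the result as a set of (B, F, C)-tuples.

{(d, 28, 13), (n, 31, 13), (t, 24, 13), (w, 17, 13)}

U ⋈ P (natural join on C): {(13, d, 28, d), (13, d, 28, q), (13, d, 28, v), (13, n, 31, d), (13, n, 31, q), (13, n, 31, v), (13, t, 24, d), (13, t, 24, q), (13, t, 24, v), (13, w, 17, d), (13, w, 17, q), (13, w, 17, v), (27, d, 6, b), (27, d, 6, d), (27, d, 6, n), (27, d, 6, u), (27, p, 5, b), (27, p, 5, d), (27, p, 5, n), (27, p, 5, u), (27, w, 3, b), (27, w, 3, d), (27, w, 3, n), (27, w, 3, u)}
(U ⋈ P) ⋈ Q (natural join on G): {(13, d, 28, q, 16, 7), (13, d, 28, q, 29, 27), (13, n, 31, q, 16, 7), (13, n, 31, q, 29, 27), (13, t, 24, q, 16, 7), (13, t, 24, q, 29, 27), (13, w, 17, q, 16, 7), (13, w, 17, q, 29, 27)}
π[B, F, C]: project onto (B, F, C) (4 duplicate(s) eliminated) → {(d, 28, 13), (n, 31, 13), (t, 24, 13), (w, 17, 13)}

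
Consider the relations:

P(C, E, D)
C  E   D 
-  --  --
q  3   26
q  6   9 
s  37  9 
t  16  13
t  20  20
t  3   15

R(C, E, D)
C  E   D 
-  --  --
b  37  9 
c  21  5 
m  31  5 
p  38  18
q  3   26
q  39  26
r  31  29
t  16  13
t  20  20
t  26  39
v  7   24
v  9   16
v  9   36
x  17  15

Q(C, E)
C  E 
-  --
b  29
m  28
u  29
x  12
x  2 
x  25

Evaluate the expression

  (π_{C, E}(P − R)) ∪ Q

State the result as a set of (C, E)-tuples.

Set difference of the two operands is {(q, 6, 9), (s, 37, 9), (t, 3, 15)}.
π_{C, E} gives {(q, 6), (s, 37), (t, 3)}.
Set union of the two operands is {(b, 29), (m, 28), (q, 6), (s, 37), (t, 3), (u, 29), (x, 12), (x, 2), (x, 25)}.

{(b, 29), (m, 28), (q, 6), (s, 37), (t, 3), (u, 29), (x, 12), (x, 2), (x, 25)}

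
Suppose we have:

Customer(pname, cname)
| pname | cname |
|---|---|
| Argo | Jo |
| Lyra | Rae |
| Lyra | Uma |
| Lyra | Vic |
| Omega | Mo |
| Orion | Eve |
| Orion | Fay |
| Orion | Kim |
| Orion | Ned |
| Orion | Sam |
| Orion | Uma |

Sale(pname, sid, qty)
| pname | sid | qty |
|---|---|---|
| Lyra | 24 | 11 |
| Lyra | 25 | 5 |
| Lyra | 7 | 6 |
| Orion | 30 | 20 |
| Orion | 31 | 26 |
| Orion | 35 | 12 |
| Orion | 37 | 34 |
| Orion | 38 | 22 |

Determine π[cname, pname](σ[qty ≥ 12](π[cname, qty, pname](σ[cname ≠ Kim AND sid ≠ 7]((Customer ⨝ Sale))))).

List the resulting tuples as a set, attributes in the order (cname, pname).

{(Eve, Orion), (Fay, Orion), (Ned, Orion), (Sam, Orion), (Uma, Orion)}

Customer ⋈ Sale (natural join on pname): {(Lyra, Rae, 24, 11), (Lyra, Rae, 25, 5), (Lyra, Rae, 7, 6), (Lyra, Uma, 24, 11), (Lyra, Uma, 25, 5), (Lyra, Uma, 7, 6), (Lyra, Vic, 24, 11), (Lyra, Vic, 25, 5), (Lyra, Vic, 7, 6), (Orion, Eve, 30, 20), (Orion, Eve, 31, 26), (Orion, Eve, 35, 12), (Orion, Eve, 37, 34), (Orion, Eve, 38, 22), (Orion, Fay, 30, 20), (Orion, Fay, 31, 26), (Orion, Fay, 35, 12), (Orion, Fay, 37, 34), (Orion, Fay, 38, 22), (Orion, Kim, 30, 20), (Orion, Kim, 31, 26), (Orion, Kim, 35, 12), (Orion, Kim, 37, 34), (Orion, Kim, 38, 22), (Orion, Ned, 30, 20), (Orion, Ned, 31, 26), (Orion, Ned, 35, 12), (Orion, Ned, 37, 34), (Orion, Ned, 38, 22), (Orion, Sam, 30, 20), (Orion, Sam, 31, 26), (Orion, Sam, 35, 12), (Orion, Sam, 37, 34), (Orion, Sam, 38, 22), (Orion, Uma, 30, 20), (Orion, Uma, 31, 26), (Orion, Uma, 35, 12), (Orion, Uma, 37, 34), (Orion, Uma, 38, 22)}
σ[cname ≠ Kim AND sid ≠ 7]: keep tuples satisfying cname ≠ Kim AND sid ≠ 7 → {(Lyra, Rae, 24, 11), (Lyra, Rae, 25, 5), (Lyra, Uma, 24, 11), (Lyra, Uma, 25, 5), (Lyra, Vic, 24, 11), (Lyra, Vic, 25, 5), (Orion, Eve, 30, 20), (Orion, Eve, 31, 26), (Orion, Eve, 35, 12), (Orion, Eve, 37, 34), (Orion, Eve, 38, 22), (Orion, Fay, 30, 20), (Orion, Fay, 31, 26), (Orion, Fay, 35, 12), (Orion, Fay, 37, 34), (Orion, Fay, 38, 22), (Orion, Ned, 30, 20), (Orion, Ned, 31, 26), (Orion, Ned, 35, 12), (Orion, Ned, 37, 34), (Orion, Ned, 38, 22), (Orion, Sam, 30, 20), (Orion, Sam, 31, 26), (Orion, Sam, 35, 12), (Orion, Sam, 37, 34), (Orion, Sam, 38, 22), (Orion, Uma, 30, 20), (Orion, Uma, 31, 26), (Orion, Uma, 35, 12), (Orion, Uma, 37, 34), (Orion, Uma, 38, 22)}
π_{cname, qty, pname} gives {(Eve, 12, Orion), (Eve, 20, Orion), (Eve, 22, Orion), (Eve, 26, Orion), (Eve, 34, Orion), (Fay, 12, Orion), (Fay, 20, Orion), (Fay, 22, Orion), (Fay, 26, Orion), (Fay, 34, Orion), (Ned, 12, Orion), (Ned, 20, Orion), (Ned, 22, Orion), (Ned, 26, Orion), (Ned, 34, Orion), (Rae, 11, Lyra), (Rae, 5, Lyra), (Sam, 12, Orion), (Sam, 20, Orion), (Sam, 22, Orion), (Sam, 26, Orion), (Sam, 34, Orion), (Uma, 11, Lyra), (Uma, 12, Orion), (Uma, 20, Orion), (Uma, 22, Orion), (Uma, 26, Orion), (Uma, 34, Orion), (Uma, 5, Lyra), (Vic, 11, Lyra), (Vic, 5, Lyra)}.
σ[qty ≥ 12]: keep tuples satisfying qty ≥ 12 → {(Eve, 12, Orion), (Eve, 20, Orion), (Eve, 22, Orion), (Eve, 26, Orion), (Eve, 34, Orion), (Fay, 12, Orion), (Fay, 20, Orion), (Fay, 22, Orion), (Fay, 26, Orion), (Fay, 34, Orion), (Ned, 12, Orion), (Ned, 20, Orion), (Ned, 22, Orion), (Ned, 26, Orion), (Ned, 34, Orion), (Sam, 12, Orion), (Sam, 20, Orion), (Sam, 22, Orion), (Sam, 26, Orion), (Sam, 34, Orion), (Uma, 12, Orion), (Uma, 20, Orion), (Uma, 22, Orion), (Uma, 26, Orion), (Uma, 34, Orion)}
π_{cname, pname} gives {(Eve, Orion), (Fay, Orion), (Ned, Orion), (Sam, Orion), (Uma, Orion)} (20 duplicate(s) eliminated).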